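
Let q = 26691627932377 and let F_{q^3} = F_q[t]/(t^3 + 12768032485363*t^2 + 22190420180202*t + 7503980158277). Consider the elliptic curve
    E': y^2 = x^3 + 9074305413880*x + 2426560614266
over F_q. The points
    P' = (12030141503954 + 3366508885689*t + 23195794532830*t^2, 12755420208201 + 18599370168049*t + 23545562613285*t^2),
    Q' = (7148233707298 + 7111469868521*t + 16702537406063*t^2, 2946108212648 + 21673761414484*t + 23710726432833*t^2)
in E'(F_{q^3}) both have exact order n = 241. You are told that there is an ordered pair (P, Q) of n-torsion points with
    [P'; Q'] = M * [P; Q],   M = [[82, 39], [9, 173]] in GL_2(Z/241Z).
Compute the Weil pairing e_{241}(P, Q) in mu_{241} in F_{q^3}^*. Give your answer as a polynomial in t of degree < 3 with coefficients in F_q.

Under M = [[82,39],[9,173]] in GL_2(Z/241), e_{241}(P',Q') = e_{241}(P,Q)^(82*173-39*9 mod 241).
det(M) mod 241 = 98; its inverse in (Z/241)^* is 91 (check: 98*91 mod 241 = 1).
Run Miller on y^2=x^3+9074305413880*x+2426560614266 over F_{26691627932377}: ladder 11110001 (8 bits); e = f_P(D_Q)/f_Q(D_P).
f_P(D_Q)/f_Q(D_P) = 15525077942884 + 2843951864757*t + 1450032466270*t^2.
e_{241}(P,Q) = (15525077942884 + 2843951864757*t + 1450032466270*t^2)^{91} = 318532008400 + 11019960727937*t + 17544052121708*t^2.

318532008400 + 11019960727937*t + 17544052121708*t^2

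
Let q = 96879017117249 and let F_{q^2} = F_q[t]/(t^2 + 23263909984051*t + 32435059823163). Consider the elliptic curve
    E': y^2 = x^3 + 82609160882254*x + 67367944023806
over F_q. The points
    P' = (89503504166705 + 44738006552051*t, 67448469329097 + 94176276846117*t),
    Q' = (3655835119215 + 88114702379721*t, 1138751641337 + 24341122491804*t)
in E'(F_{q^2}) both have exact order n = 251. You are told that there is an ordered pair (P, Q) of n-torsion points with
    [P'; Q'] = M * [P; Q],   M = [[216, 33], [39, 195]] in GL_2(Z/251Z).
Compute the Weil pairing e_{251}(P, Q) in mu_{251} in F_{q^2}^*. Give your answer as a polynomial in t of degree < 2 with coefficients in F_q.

46632009557226 + 7731659972251*t

Under M = [[216,33],[39,195]] in GL_2(Z/251), e_{251}(P',Q') = e_{251}(P,Q)^(216*195-33*39 mod 251).
216*195 - 33*39 = 40833; reduced mod 251: det = 171, inverse 160.
Miller loop for e_{251} over F_{96879017117249^2}: bits of 251 = 11111011; 7 double steps + 6 add steps, l/v at each.
Result: e(P',Q') = 17857298970483 + 7390702543384*t.
(17857298970483 + 7390702543384*t)^{160} mod (96879017117249,f) = 46632009557226 + 7731659972251*t.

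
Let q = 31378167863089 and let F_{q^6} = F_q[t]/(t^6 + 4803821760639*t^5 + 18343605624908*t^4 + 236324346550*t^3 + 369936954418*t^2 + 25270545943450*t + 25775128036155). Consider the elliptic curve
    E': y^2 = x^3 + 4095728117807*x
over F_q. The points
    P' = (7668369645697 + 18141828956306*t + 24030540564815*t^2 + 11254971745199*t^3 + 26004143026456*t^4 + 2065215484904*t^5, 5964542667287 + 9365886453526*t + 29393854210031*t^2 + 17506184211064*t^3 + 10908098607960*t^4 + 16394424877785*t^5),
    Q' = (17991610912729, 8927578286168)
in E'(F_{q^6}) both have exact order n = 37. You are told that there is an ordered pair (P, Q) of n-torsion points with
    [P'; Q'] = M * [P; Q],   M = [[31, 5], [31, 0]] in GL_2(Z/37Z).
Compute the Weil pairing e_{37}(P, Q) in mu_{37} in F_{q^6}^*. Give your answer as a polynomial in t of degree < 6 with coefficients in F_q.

e_{37} is bilinear + alternating on E[37], so e_{37}(31*P + 5*Q, 31*P) = e_{37}(P,Q)^(31*0-5*31).
So e_{37}(P,Q) = e_{37}(P',Q')^{21}, since 30*21 = 1 mod 37.
Double-and-add over 100101: 6-1 doublings, 3-1 additions; each step l_{T,T}/v_{2T} or l_{T,P'}/v at Q'+S for random S.
Miller gives e_{37}(P',Q') = 4524906075960 + 15619562667113*t + 19317442013044*t^2 + 9347885652928*t^3 + 8202707599161*t^4 + 19518824297322*t^5 in F_{31378167863089^6}.
Raise to 21: e(P,Q) = 21773758414831 + 28546069117629*t + 16627480084768*t^2 + 13698965851675*t^3 + 18582573880351*t^4 + 28124688280596*t^5 in mu_{37}.

21773758414831 + 28546069117629*t + 16627480084768*t^2 + 13698965851675*t^3 + 18582573880351*t^4 + 28124688280596*t^5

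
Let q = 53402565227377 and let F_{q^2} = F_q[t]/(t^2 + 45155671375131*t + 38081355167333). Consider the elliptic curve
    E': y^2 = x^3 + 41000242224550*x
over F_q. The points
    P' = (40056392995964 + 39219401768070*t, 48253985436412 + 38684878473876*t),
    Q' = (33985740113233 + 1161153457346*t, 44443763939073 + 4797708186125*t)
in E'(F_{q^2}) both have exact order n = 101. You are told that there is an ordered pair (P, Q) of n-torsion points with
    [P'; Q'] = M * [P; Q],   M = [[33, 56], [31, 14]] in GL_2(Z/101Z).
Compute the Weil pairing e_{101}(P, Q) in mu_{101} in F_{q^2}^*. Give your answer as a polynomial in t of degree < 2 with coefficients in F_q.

The 101-Weil pairing on E[101] over F_{53402565227377} is alternating-bilinear: e_{101}(P',Q') = e_{101}(P,Q)^det(M).
Inverting 39 mod 101: 57. Thus e_{101}(P,Q) = e(P',Q')^{57}.
n = 101 = (1100101)_2 (7 bits, wt 4); accumulate f_{101,P'}(Q'+S)/f_{101,P'}(S) along the 6-step ladder.
Miller gives e_{101}(P',Q') = 20718392487927 + 10654818258828*t in F_{53402565227377^2}.
Raise to 57: e(P,Q) = 8408397134908 + 50411990621342*t in mu_{101}.

8408397134908 + 50411990621342*t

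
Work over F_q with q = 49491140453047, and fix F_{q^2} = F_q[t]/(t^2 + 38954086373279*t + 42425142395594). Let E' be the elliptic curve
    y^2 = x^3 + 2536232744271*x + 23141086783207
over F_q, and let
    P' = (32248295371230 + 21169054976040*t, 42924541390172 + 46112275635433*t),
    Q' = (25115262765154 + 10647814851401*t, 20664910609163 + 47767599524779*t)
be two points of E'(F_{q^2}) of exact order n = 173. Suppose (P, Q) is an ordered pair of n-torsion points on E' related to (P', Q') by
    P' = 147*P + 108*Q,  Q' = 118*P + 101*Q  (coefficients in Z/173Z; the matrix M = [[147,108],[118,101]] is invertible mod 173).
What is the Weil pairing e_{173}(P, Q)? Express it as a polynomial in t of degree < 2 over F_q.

6499461074176 + 25315986798136*t

e_{173} is bilinear + alternating on E[173], so e_{173}(147*P + 108*Q, 118*P + 101*Q) = e_{173}(P,Q)^(147*101-108*118).
147*101 - 108*118 = 2103; reduced mod 173: det = 27, inverse 141.
Run Miller on y^2=x^3+2536232744271*x+23141086783207 over F_{49491140453047}: ladder 10101101 (8 bits); e = f_P(D_Q)/f_Q(D_P).
Miller gives e_{173}(P',Q') = 11923031513159 + 49424254686289*t in F_{49491140453047^2}.
e_{173}(P,Q) = (11923031513159 + 49424254686289*t)^{141} = 6499461074176 + 25315986798136*t.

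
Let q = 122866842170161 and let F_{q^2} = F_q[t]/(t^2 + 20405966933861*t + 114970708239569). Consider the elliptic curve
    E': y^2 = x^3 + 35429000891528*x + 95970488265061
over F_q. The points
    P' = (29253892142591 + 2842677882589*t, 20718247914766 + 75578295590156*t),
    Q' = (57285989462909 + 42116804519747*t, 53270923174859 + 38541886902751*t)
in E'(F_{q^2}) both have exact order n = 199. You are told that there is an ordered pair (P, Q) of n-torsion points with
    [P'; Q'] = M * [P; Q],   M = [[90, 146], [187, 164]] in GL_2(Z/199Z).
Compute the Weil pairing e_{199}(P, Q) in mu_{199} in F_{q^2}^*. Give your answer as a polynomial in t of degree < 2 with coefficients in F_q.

69234633202701 + 64677336190499*t

Under M = [[90,146],[187,164]] in GL_2(Z/199), e_{199}(P',Q') = e_{199}(P,Q)^(90*164-146*187 mod 199).
90*164 - 146*187 = -12542; reduced mod 199: det = 194, inverse 159.
Build f_{199,P'} and f_{199,Q'} via the 8-bit ladder of 199=11000111_2; evaluate at shifted divisors; quotient in F_{122866842170161^2}.
e_{199}(P',Q') = 89274264429353 + 32898583694174*t.
Hence e(P,Q) = 69234633202701 + 64677336190499*t in F_{122866842170161^2}^*.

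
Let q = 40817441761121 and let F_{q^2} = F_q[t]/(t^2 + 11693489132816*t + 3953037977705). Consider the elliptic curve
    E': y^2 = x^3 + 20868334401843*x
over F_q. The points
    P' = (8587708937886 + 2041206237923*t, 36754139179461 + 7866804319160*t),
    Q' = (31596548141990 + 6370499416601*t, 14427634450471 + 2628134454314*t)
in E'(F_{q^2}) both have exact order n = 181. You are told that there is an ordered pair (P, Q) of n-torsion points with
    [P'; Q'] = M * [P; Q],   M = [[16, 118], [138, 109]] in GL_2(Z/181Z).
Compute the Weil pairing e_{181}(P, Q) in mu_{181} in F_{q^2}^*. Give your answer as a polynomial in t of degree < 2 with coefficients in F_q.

25205633788002 + 31097906486731*t

The 181-Weil pairing on E[181] over F_{40817441761121} is alternating-bilinear: e_{181}(P',Q') = e_{181}(P,Q)^det(M).
det(M) mod 181 = 121; its inverse in (Z/181)^* is 3 (check: 121*3 mod 181 = 1).
Miller loop for e_{181} over F_{40817441761121^2}: bits of 181 = 10110101; 7 double steps + 4 add steps, l/v at each.
f_P(D_Q)/f_Q(D_P) = 33748406574393 + 26869799076493*t.
e_{181}(P,Q) = (33748406574393 + 26869799076493*t)^{3} = 25205633788002 + 31097906486731*t.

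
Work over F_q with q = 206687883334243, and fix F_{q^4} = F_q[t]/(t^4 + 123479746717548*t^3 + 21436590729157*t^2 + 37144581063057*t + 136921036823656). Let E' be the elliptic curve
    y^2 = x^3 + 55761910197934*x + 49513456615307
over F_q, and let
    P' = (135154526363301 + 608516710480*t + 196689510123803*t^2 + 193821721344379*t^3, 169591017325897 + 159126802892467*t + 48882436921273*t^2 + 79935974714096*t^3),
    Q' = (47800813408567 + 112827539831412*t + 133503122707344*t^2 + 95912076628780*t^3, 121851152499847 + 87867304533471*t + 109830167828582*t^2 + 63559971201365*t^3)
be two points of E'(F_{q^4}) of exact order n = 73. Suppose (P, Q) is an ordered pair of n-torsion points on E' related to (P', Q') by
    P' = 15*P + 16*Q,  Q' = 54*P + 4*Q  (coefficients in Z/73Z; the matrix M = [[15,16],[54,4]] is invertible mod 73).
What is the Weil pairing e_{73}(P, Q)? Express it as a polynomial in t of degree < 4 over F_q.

e_{73}(aP+bQ,cP+dQ) = e_{73}(P,Q)^(ad-bc); with (a,b,c,d)=(15,16,54,4) this gives the det-73 law.
15*4 - 16*54 = -804; reduced mod 73: det = 72, inverse 72.
Double-and-add over 1001001: 7-1 doublings, 3-1 additions; each step l_{T,T}/v_{2T} or l_{T,P'}/v at Q'+S for random S.
Result: e(P',Q') = 78801609188093 + 72477878448935*t + 185372486689975*t^2 + 98046864505203*t^3.
Thus e_{73}(P,Q) = 181995087889641 + 75804720778113*t + 178093659070862*t^2 + 102098503114071*t^3.

181995087889641 + 75804720778113*t + 178093659070862*t^2 + 102098503114071*t^3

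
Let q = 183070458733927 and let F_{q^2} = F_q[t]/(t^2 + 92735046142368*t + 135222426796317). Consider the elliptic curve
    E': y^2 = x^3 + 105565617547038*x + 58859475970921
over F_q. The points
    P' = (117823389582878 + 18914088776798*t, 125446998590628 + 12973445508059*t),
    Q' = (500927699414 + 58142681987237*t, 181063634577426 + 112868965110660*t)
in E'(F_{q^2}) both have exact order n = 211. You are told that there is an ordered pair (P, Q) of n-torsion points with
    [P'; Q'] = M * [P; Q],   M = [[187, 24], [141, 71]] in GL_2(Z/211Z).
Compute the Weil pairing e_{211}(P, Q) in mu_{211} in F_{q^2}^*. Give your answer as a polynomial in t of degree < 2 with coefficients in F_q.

62153755613234 + 101741200110793*t

e_{211}(aP+bQ,cP+dQ) = e_{211}(P,Q)^(ad-bc); with (a,b,c,d)=(187,24,141,71) this gives the det-211 law.
Inverting 187 mod 211: 167. Thus e_{211}(P,Q) = e(P',Q')^{167}.
Double-and-add over 11010011: 8-1 doublings, 5-1 additions; each step l_{T,T}/v_{2T} or l_{T,P'}/v at Q'+S for random S.
f_P(D_Q)/f_Q(D_P) = 134423906589145 + 31310271746508*t.
Thus e_{211}(P,Q) = 62153755613234 + 101741200110793*t.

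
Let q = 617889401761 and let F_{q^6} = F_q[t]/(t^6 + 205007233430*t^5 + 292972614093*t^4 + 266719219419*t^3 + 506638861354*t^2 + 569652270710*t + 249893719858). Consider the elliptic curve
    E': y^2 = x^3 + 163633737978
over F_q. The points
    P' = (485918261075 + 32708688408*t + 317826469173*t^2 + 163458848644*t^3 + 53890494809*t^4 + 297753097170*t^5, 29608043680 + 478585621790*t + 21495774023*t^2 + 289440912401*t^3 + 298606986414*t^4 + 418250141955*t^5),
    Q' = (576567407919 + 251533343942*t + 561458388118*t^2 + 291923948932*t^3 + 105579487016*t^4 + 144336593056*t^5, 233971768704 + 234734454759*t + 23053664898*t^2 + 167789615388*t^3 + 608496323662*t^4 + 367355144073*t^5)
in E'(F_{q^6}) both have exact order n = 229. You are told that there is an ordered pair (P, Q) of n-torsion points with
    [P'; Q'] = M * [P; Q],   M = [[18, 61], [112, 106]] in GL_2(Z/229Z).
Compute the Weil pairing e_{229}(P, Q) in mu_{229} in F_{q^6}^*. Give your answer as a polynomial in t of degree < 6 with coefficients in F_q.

Alternating bilinearity on E[229] (values in mu_{229} in F_{617889401761^6}) gives e(P',Q') = e(P,Q)^det(M).
det M = 18*106 - 61*112 = -4924 = 114 (mod 229); 114^{-1} = 227 (mod 229).
Build f_{229,P'} and f_{229,Q'} via the 8-bit ladder of 229=11100101_2; evaluate at shifted divisors; quotient in F_{617889401761^6}.
Miller gives e_{229}(P',Q') = 435111027111 + 20652540130*t + 412750449895*t^2 + 616518571995*t^3 + 313640479506*t^4 + 564919504232*t^5 in F_{617889401761^6}.
Thus e_{229}(P,Q) = 439854702925 + 420378096845*t + 375400122900*t^2 + 199398777431*t^3 + 279296843099*t^4 + 179077900116*t^5.

439854702925 + 420378096845*t + 375400122900*t^2 + 199398777431*t^3 + 279296843099*t^4 + 179077900116*t^5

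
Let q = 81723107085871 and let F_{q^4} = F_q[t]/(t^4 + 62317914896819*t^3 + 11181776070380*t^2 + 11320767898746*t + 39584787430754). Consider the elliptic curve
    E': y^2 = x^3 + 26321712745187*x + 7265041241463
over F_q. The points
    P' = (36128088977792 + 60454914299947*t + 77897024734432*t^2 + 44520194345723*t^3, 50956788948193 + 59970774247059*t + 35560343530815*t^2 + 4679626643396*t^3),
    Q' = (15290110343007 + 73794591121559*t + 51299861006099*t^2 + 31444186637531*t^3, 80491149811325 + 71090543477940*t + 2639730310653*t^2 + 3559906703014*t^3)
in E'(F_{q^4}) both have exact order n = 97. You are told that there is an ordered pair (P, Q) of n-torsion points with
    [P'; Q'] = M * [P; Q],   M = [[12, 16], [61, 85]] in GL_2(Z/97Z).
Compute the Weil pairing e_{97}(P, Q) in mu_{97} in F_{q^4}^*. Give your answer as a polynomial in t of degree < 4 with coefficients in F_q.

77089799616318 + 18475525175478*t + 19557820690547*t^2 + 27470948713694*t^3

e_{97} is bilinear + alternating on E[97], so e_{97}(12*P + 16*Q, 61*P + 85*Q) = e_{97}(P,Q)^(12*85-16*61).
det(M) mod 97 = 44; its inverse in (Z/97)^* is 86 (check: 44*86 mod 97 = 1).
Build f_{97,P'} and f_{97,Q'} via the 7-bit ladder of 97=1100001_2; evaluate at shifted divisors; quotient in F_{81723107085871^4}.
Miller gives e_{97}(P',Q') = 18209084565814 + 52662970620318*t + 18829573575954*t^2 + 67806279443850*t^3 in F_{81723107085871^4}.
(18209084565814 + 52662970620318*t + 18829573575954*t^2 + 67806279443850*t^3)^{86} mod (81723107085871,f) = 77089799616318 + 18475525175478*t + 19557820690547*t^2 + 27470948713694*t^3.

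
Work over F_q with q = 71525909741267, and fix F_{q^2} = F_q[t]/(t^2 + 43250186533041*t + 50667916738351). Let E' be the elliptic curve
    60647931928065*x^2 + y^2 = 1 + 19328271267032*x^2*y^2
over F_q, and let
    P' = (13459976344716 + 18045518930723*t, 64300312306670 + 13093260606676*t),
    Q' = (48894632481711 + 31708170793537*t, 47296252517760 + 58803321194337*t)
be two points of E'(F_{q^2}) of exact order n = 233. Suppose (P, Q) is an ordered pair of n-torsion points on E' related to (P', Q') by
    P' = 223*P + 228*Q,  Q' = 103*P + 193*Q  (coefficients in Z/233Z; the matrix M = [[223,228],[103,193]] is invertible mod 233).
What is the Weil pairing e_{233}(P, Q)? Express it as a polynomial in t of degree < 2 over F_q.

The 233-Weil pairing on E[233] over F_{71525909741267} is alternating-bilinear: e_{233}(P',Q') = e_{233}(P,Q)^det(M).
det M = 223*193 - 228*103 = 19555 = 216 (mod 233); 216^{-1} = 137 (mod 233).
Edwards a_E,d_E -> Montgomery A=27303080485283,B=16461716417843 -> Weierstrass 12438460986792,37542848675147 via alpha=1408382242305,beta=28211392600575.
8-bit Miller (11101001) on E'/F_{71525909741267} with a'=12438460986792, b'=37542848675147: accumulate tangent/chord ratios at Q'+S and P'+S'.
So e_{233}(P',Q') = 68681985596426 + 41847770400471*t.
Hence e(P,Q) = 17164488222940 + 16865380511662*t in F_{71525909741267^2}^*.

17164488222940 + 16865380511662*t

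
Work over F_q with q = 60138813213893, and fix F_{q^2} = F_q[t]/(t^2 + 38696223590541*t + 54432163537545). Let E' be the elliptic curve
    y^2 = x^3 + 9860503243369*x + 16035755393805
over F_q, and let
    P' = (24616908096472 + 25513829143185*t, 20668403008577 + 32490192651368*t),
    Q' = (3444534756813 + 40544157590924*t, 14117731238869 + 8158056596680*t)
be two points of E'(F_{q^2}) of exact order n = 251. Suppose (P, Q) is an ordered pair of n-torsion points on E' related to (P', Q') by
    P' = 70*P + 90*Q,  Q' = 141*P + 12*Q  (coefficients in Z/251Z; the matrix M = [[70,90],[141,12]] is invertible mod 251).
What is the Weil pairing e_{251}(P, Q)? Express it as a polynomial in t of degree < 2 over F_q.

e_{251}(aP+bQ,cP+dQ) = e_{251}(P,Q)^(ad-bc); with (a,b,c,d)=(70,90,141,12) this gives the det-251 law.
det(M) mod 251 = 198; its inverse in (Z/251)^* is 161 (check: 198*161 mod 251 = 1).
Double-and-add over 11111011: 8-1 doublings, 7-1 additions; each step l_{T,T}/v_{2T} or l_{T,P'}/v at Q'+S for random S.
The quotient is 12164069298234 + 19625098920244*t.
Hence e(P,Q) = 8289333952452 + 13101588810907*t in F_{60138813213893^2}^*.

8289333952452 + 13101588810907*t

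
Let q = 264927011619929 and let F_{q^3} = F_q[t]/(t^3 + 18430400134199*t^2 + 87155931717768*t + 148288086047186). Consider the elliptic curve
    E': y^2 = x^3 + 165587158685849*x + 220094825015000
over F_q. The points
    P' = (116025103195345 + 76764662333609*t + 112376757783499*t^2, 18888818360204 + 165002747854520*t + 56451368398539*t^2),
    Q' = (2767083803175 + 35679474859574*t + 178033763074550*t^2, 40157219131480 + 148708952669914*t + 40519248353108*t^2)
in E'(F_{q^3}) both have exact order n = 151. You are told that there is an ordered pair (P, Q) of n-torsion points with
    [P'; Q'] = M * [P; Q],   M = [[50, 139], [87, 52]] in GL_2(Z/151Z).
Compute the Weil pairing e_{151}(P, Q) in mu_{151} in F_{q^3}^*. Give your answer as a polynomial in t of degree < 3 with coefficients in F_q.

Under M = [[50,139],[87,52]] in GL_2(Z/151), e_{151}(P',Q') = e_{151}(P,Q)^(50*52-139*87 mod 151).
Inverting 20 mod 151: 68. Thus e_{151}(P,Q) = e(P',Q')^{68}.
Build f_{151,P'} and f_{151,Q'} via the 8-bit ladder of 151=10010111_2; evaluate at shifted divisors; quotient in F_{264927011619929^3}.
Miller gives e_{151}(P',Q') = 4813434649939 + 77908811878778*t + 24336930519600*t^2 in F_{264927011619929^3}.
(4813434649939 + 77908811878778*t + 24336930519600*t^2)^{68} mod (264927011619929,f) = 91893823044421 + 247805889137099*t + 134093166939876*t^2.

91893823044421 + 247805889137099*t + 134093166939876*t^2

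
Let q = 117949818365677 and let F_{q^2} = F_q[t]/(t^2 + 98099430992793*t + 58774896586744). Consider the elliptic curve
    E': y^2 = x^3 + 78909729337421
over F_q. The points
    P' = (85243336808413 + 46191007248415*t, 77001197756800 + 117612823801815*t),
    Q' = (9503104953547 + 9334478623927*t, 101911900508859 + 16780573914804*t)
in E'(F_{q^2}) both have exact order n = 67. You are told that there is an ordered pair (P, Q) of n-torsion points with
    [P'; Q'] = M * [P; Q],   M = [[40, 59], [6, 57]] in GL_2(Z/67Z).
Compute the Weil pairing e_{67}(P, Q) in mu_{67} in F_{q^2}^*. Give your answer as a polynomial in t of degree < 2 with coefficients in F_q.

43863300164710 + 115397930596413*t

e_{67} is bilinear + alternating on E[67], so e_{67}(40*P + 59*Q, 6*P + 57*Q) = e_{67}(P,Q)^(40*57-59*6).
So e_{67}(P,Q) = e_{67}(P',Q')^{63}, since 50*63 = 1 mod 67.
n = 67 = (1000011)_2 (7 bits, wt 3); accumulate f_{67,P'}(Q'+S)/f_{67,P'}(S) along the 6-step ladder.
f_P(D_Q)/f_Q(D_P) = 54875173104048 + 65098022567478*t.
(54875173104048 + 65098022567478*t)^{63} mod (117949818365677,f) = 43863300164710 + 115397930596413*t.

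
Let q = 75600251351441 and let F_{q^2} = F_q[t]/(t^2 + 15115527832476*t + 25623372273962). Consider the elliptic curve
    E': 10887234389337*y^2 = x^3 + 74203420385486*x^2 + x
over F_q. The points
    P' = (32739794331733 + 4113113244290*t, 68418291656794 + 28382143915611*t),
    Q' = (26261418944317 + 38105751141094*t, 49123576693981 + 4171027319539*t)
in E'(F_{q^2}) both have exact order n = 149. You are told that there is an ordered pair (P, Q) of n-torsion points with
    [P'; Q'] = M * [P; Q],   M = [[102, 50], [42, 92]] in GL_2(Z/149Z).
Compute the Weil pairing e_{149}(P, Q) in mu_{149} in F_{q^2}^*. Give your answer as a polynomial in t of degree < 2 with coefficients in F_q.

e_{149} is bilinear + alternating on E[149], so e_{149}(102*P + 50*Q, 42*P + 92*Q) = e_{149}(P,Q)^(102*92-50*42).
Inverting 132 mod 149: 35. Thus e_{149}(P,Q) = e(P',Q')^{35}.
Set x_W=26818150055283*u+46707844439481, y_W=26818150055283*v; then E': y_W^2=x_W^3+35602377027210*x_W+56515431593265.
Build f_{149,P'} and f_{149,Q'} via the 8-bit ladder of 149=10010101_2; evaluate at shifted divisors; quotient in F_{75600251351441^2}.
e_{149}(P',Q') = 2851964354145 + 27579308714080*t.
e_{149}(P,Q) = (2851964354145 + 27579308714080*t)^{35} = 49537427283838 + 14286828084400*t.

49537427283838 + 14286828084400*t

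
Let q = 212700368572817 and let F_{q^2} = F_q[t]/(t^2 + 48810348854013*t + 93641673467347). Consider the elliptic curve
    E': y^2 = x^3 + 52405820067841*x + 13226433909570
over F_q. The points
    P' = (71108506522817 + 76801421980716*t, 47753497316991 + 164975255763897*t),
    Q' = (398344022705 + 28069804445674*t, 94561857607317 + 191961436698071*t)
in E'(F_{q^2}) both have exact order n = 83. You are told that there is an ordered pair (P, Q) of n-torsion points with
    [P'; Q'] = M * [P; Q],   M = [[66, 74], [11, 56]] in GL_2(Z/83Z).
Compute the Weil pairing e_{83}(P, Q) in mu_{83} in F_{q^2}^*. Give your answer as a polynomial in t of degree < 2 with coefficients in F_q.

25427673702238 + 27110338615262*t

The 83-Weil pairing on E[83] over F_{212700368572817} is alternating-bilinear: e_{83}(P',Q') = e_{83}(P,Q)^det(M).
Inverting 60 mod 83: 18. Thus e_{83}(P,Q) = e(P',Q')^{18}.
n = 83 = (1010011)_2 (7 bits, wt 4); accumulate f_{83,P'}(Q'+S)/f_{83,P'}(S) along the 6-step ladder.
The quotient is 177680003857219 + 35729195863822*t.
Thus e_{83}(P,Q) = 25427673702238 + 27110338615262*t.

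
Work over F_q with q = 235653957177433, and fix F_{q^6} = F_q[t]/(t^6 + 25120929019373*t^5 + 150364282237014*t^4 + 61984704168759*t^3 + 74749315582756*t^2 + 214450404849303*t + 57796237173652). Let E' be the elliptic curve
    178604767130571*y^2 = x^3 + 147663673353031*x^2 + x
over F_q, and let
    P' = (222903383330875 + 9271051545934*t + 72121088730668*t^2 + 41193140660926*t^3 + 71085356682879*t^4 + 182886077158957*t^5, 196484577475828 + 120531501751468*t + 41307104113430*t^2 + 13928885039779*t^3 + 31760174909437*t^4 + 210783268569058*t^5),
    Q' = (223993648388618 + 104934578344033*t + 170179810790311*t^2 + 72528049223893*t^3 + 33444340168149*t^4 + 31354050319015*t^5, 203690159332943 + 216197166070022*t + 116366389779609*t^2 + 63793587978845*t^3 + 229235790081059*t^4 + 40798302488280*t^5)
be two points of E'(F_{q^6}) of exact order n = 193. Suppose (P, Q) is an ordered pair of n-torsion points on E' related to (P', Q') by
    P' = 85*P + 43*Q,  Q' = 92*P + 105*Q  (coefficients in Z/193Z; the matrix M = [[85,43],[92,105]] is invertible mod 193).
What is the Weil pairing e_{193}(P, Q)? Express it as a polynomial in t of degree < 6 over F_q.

e_{193} is bilinear + alternating on E[193], so e_{193}(85*P + 43*Q, 92*P + 105*Q) = e_{193}(P,Q)^(85*105-43*92).
Inverting 144 mod 193: 63. Thus e_{193}(P,Q) = e(P',Q')^{63}.
Set x_W=52023889088034*u+195815773804033, y_W=52023889088034*v; then E': y_W^2=x_W^3+42540899936551*x_W+162398022815472.
Run Miller on y^2=x^3+42540899936551*x+162398022815472 over F_{235653957177433}: ladder 11000001 (8 bits); e = f_P(D_Q)/f_Q(D_P).
Miller gives e_{193}(P',Q') = 91487551426138 + 10541476029164*t + 126865269599795*t^2 + 30886511814688*t^3 + 163514357341622*t^4 + 193647705369544*t^5 in F_{235653957177433^6}.
Raise to 63: e(P,Q) = 100827479488376 + 135914953794091*t + 50295681021057*t^2 + 111756001342528*t^3 + 13701811416057*t^4 + 167511660626453*t^5 in mu_{193}.

100827479488376 + 135914953794091*t + 50295681021057*t^2 + 111756001342528*t^3 + 13701811416057*t^4 + 167511660626453*t^5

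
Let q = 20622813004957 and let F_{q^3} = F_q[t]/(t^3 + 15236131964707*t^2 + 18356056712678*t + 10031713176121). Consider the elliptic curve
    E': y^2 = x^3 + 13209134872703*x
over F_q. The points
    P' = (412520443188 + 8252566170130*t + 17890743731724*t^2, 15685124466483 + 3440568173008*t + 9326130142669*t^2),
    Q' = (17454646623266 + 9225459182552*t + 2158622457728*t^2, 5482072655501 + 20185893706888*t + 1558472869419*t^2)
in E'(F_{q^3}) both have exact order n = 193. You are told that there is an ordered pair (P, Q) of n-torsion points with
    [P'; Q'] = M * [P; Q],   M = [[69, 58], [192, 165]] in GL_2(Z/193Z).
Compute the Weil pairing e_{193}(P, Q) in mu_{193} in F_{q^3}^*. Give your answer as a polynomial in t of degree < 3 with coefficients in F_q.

12066132554243 + 8012853433055*t + 11291339493609*t^2

The 193-Weil pairing on E[193] over F_{20622813004957} is alternating-bilinear: e_{193}(P',Q') = e_{193}(P,Q)^det(M).
Inverting 56 mod 193: 162. Thus e_{193}(P,Q) = e(P',Q')^{162}.
Build f_{193,P'} and f_{193,Q'} via the 8-bit ladder of 193=11000001_2; evaluate at shifted divisors; quotient in F_{20622813004957^3}.
e_{193}(P',Q') = 4473030627065 + 3641577145916*t + 13072703244347*t^2.
Raise to 162: e(P,Q) = 12066132554243 + 8012853433055*t + 11291339493609*t^2 in mu_{193}.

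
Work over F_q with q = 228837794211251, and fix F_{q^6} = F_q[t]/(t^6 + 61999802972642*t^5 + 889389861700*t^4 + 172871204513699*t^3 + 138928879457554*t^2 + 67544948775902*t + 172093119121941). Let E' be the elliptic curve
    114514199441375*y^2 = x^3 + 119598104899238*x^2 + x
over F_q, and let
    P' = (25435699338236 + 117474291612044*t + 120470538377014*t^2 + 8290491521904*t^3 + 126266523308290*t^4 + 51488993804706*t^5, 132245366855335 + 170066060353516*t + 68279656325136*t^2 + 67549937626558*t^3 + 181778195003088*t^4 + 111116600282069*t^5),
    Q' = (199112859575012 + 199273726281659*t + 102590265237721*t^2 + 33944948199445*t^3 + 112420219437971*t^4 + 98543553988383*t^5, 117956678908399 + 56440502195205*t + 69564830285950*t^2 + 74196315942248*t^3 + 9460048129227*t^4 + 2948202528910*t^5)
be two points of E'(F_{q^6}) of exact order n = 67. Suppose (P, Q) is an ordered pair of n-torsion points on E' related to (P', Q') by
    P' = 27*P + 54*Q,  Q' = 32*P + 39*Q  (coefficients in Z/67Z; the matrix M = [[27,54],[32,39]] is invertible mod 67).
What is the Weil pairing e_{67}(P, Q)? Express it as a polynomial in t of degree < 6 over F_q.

148070600980673 + 56649902179190*t + 69261661802210*t^2 + 170946865910325*t^3 + 224755016106708*t^4 + 194388168223302*t^5

The 67-Weil pairing on E[67] over F_{228837794211251} is alternating-bilinear: e_{67}(P',Q') = e_{67}(P,Q)^det(M).
So e_{67}(P,Q) = e_{67}(P',Q')^{40}, since 62*40 = 1 mod 67.
Undo Montgomery via alpha=82231845202263, beta=88003851469566: (a',b')=(113261448342784,34589622515949) over F_{228837794211251}.
7-bit Miller (1000011) on E'/F_{228837794211251} with a'=113261448342784, b'=34589622515949: accumulate tangent/chord ratios at Q'+S and P'+S'.
Miller gives e_{67}(P',Q') = 179395500332403 + 172160641814669*t + 190462066472620*t^2 + 150103062313252*t^3 + 135402038322075*t^4 + 85098283569147*t^5 in F_{228837794211251^6}.
(179395500332403 + 172160641814669*t + 190462066472620*t^2 + 150103062313252*t^3 + 135402038322075*t^4 + 85098283569147*t^5)^{40} mod (228837794211251,f) = 148070600980673 + 56649902179190*t + 69261661802210*t^2 + 170946865910325*t^3 + 224755016106708*t^4 + 194388168223302*t^5.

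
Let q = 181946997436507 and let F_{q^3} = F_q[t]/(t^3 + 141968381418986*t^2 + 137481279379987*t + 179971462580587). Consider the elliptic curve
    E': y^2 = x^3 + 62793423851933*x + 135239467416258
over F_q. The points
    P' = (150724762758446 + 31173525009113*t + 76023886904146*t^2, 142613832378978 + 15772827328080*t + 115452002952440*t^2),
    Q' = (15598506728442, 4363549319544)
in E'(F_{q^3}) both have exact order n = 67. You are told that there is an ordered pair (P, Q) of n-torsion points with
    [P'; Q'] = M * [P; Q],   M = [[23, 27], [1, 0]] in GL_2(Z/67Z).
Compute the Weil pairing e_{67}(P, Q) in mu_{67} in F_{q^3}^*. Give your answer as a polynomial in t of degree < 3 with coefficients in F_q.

16763140802737 + 11942975392520*t + 291897759963*t^2

Under M = [[23,27],[1,0]] in GL_2(Z/67), e_{67}(P',Q') = e_{67}(P,Q)^(23*0-27*1 mod 67).
Hence e(P,Q) = e(P',Q')^{62} where 62 = 40^{-1} mod 67.
Miller loop for e_{67} over F_{181946997436507^3}: bits of 67 = 1000011; 6 double steps + 2 add steps, l/v at each.
Result: e(P',Q') = 121358603684807 + 119143117776486*t + 162085586701310*t^2.
Raise to 62: e(P,Q) = 16763140802737 + 11942975392520*t + 291897759963*t^2 in mu_{67}.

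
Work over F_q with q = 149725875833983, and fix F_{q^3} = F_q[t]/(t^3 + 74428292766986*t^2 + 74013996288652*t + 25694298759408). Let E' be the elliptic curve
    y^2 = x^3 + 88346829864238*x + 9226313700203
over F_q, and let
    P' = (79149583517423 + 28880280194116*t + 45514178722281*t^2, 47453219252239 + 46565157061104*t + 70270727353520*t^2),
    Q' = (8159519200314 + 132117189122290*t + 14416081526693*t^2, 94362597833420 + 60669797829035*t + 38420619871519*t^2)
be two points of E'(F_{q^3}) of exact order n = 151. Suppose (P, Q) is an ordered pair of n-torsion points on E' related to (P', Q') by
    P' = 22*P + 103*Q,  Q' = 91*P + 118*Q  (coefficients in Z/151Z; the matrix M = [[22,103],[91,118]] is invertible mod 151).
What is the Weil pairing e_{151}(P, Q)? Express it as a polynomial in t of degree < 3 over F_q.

133811714052952 + 118880778034339*t + 144528871042628*t^2

Since e_{151}(P,P)=e_{151}(Q,Q)=1 and e_{151}(Q,P)=e_{151}(P,Q)^{-1}, expanding e_{151}(22*P + 103*Q,91*P + 118*Q) leaves e(P,Q)^det(M).
So e_{151}(P,Q) = e_{151}(P',Q')^{42}, since 18*42 = 1 mod 151.
n = 151 = (10010111)_2 (8 bits, wt 5); accumulate f_{151,P'}(Q'+S)/f_{151,P'}(S) along the 7-step ladder.
So e_{151}(P',Q') = 80195495980849 + 48966508681928*t + 21457874487163*t^2.
Thus e_{151}(P,Q) = 133811714052952 + 118880778034339*t + 144528871042628*t^2.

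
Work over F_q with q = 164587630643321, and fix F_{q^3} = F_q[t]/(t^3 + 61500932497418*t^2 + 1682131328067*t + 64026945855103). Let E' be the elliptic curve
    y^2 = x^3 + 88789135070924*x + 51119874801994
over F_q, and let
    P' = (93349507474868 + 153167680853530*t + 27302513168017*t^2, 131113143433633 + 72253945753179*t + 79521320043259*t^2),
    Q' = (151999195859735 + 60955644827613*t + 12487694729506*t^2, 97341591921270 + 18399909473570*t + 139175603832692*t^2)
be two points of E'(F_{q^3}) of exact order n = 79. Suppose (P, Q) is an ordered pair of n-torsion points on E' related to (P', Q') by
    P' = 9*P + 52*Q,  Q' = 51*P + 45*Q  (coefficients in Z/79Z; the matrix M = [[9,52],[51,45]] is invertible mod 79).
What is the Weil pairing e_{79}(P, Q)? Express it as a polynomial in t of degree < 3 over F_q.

The 79-Weil pairing on E[79] over F_{164587630643321} is alternating-bilinear: e_{79}(P',Q') = e_{79}(P,Q)^det(M).
So e_{79}(P,Q) = e_{79}(P',Q')^{9}, since 44*9 = 1 mod 79.
Build f_{79,P'} and f_{79,Q'} via the 7-bit ladder of 79=1001111_2; evaluate at shifted divisors; quotient in F_{164587630643321^3}.
e_{79}(P',Q') = 87430620531408 + 97494670879425*t + 84886447177934*t^2.
Finally e_{79}(P,Q) = 844017769088 + 152980234657611*t + 43227670498914*t^2.

844017769088 + 152980234657611*t + 43227670498914*t^2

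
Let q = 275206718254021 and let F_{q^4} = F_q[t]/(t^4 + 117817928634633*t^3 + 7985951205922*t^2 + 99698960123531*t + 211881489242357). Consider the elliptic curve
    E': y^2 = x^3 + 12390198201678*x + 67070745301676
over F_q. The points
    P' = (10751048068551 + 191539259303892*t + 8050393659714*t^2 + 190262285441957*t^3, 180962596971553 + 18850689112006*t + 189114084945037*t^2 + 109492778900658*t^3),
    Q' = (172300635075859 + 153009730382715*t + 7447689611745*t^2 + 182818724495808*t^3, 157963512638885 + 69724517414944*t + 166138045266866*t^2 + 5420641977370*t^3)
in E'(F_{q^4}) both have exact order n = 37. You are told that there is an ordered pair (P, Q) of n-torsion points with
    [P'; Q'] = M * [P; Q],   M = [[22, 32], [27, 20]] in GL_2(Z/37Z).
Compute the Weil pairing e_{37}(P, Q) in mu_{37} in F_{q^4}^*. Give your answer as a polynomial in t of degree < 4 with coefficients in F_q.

211425287022788 + 168560802335290*t + 30801163434171*t^2 + 14018721837641*t^3

Alternating bilinearity on E[37] (values in mu_{37} in F_{275206718254021^4}) gives e(P',Q') = e(P,Q)^det(M).
det(M) mod 37 = 20; its inverse in (Z/37)^* is 13 (check: 20*13 mod 37 = 1).
Build f_{37,P'} and f_{37,Q'} via the 6-bit ladder of 37=100101_2; evaluate at shifted divisors; quotient in F_{275206718254021^4}.
The quotient is 246529504227644 + 122858578768273*t + 34326077137170*t^2 + 207583193421938*t^3.
Finally e_{37}(P,Q) = 211425287022788 + 168560802335290*t + 30801163434171*t^2 + 14018721837641*t^3.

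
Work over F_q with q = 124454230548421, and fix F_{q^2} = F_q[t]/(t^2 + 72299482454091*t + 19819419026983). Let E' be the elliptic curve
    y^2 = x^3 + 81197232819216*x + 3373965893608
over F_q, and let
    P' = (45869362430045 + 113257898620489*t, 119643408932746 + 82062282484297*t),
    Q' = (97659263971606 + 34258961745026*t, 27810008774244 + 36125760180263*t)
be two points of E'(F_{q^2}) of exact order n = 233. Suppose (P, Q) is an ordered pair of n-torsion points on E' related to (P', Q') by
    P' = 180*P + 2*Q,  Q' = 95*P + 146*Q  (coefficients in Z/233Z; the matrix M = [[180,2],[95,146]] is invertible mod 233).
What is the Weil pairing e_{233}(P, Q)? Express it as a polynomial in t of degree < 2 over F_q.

64070072128 + 110675529335328*t

The 233-Weil pairing on E[233] over F_{124454230548421} is alternating-bilinear: e_{233}(P',Q') = e_{233}(P,Q)^det(M).
Inverting 227 mod 233: 194. Thus e_{233}(P,Q) = e(P',Q')^{194}.
Miller loop for e_{233} over F_{124454230548421^2}: bits of 233 = 11101001; 7 double steps + 4 add steps, l/v at each.
e_{233}(P',Q') = 33198255804176 + 92687407575117*t.
Raise to 194: e(P,Q) = 64070072128 + 110675529335328*t in mu_{233}.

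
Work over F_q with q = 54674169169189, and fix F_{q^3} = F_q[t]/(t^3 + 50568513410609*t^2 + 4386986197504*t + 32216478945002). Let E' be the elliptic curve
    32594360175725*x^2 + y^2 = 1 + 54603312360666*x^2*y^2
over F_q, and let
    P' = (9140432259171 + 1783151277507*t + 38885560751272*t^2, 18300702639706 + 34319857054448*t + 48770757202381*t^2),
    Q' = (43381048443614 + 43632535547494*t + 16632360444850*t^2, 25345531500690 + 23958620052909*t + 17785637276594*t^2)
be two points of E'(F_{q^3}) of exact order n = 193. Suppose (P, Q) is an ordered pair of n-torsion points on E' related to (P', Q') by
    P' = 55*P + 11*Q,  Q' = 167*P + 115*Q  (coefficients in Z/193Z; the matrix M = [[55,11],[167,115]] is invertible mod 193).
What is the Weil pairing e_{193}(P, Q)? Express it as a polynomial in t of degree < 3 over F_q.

Under M = [[55,11],[167,115]] in GL_2(Z/193), e_{193}(P',Q') = e_{193}(P,Q)^(55*115-11*167 mod 193).
So e_{193}(P,Q) = e_{193}(P',Q')^{130}, since 49*130 = 1 mod 193.
Edwards a_E,d_E -> Montgomery A=51856001492194,B=7647936214522 -> Weierstrass 17282296434691,19870359020450 via alpha=23645306950930,beta=8166304246062.
Build f_{193,P'} and f_{193,Q'} via the 8-bit ladder of 193=11000001_2; evaluate at shifted divisors; quotient in F_{54674169169189^3}.
e_{193}(P',Q') = 43928234208198 + 3224535242712*t + 38924614519192*t^2.
Hence e(P,Q) = 47861681076918 + 53499187650738*t + 18743709757591*t^2 in F_{54674169169189^3}^*.

47861681076918 + 53499187650738*t + 18743709757591*t^2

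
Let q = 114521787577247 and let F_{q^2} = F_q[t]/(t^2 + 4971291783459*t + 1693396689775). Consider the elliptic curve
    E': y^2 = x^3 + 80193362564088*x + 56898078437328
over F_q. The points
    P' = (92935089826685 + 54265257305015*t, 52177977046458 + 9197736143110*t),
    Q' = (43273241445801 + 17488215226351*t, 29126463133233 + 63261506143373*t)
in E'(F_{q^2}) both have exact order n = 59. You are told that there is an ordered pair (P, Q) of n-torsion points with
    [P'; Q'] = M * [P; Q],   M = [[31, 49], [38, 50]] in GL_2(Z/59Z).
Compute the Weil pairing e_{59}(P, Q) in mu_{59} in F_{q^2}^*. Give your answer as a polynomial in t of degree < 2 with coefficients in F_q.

The 59-Weil pairing on E[59] over F_{114521787577247} is alternating-bilinear: e_{59}(P',Q') = e_{59}(P,Q)^det(M).
Hence e(P,Q) = e(P',Q')^{52} where 52 = 42^{-1} mod 59.
Build f_{59,P'} and f_{59,Q'} via the 6-bit ladder of 59=111011_2; evaluate at shifted divisors; quotient in F_{114521787577247^2}.
f_P(D_Q)/f_Q(D_P) = 38798587485332 + 50461768558293*t.
Hence e(P,Q) = 57987600320112 + 82125181213218*t in F_{114521787577247^2}^*.

57987600320112 + 82125181213218*t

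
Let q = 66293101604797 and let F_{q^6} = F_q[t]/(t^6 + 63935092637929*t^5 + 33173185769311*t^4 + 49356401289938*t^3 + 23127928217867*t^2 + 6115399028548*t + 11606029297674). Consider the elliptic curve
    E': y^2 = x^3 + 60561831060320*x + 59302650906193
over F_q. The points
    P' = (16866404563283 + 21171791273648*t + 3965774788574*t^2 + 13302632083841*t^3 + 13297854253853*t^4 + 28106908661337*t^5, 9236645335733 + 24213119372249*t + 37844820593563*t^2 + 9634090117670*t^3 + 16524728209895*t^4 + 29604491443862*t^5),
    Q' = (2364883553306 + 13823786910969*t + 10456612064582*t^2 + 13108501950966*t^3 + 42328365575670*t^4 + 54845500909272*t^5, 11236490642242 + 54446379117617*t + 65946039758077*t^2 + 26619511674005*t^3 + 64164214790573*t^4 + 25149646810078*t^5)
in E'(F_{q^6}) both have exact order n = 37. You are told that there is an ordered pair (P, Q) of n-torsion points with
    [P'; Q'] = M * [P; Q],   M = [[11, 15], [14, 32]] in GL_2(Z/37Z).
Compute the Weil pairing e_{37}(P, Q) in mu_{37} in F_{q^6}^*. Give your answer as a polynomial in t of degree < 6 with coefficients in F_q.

31919666162606 + 23750459529082*t + 37295561101574*t^2 + 50724882216900*t^3 + 4710754515298*t^4 + 34984583609229*t^5

The 37-Weil pairing on E[37] over F_{66293101604797} is alternating-bilinear: e_{37}(P',Q') = e_{37}(P,Q)^det(M).
So e_{37}(P,Q) = e_{37}(P',Q')^{6}, since 31*6 = 1 mod 37.
n = 37 = (100101)_2 (6 bits, wt 3); accumulate f_{37,P'}(Q'+S)/f_{37,P'}(S) along the 5-step ladder.
So e_{37}(P',Q') = 62376249395051 + 8709566215312*t + 29163641333000*t^2 + 32472251453183*t^3 + 42951106602559*t^4 + 49997300407260*t^5.
Finally e_{37}(P,Q) = 31919666162606 + 23750459529082*t + 37295561101574*t^2 + 50724882216900*t^3 + 4710754515298*t^4 + 34984583609229*t^5.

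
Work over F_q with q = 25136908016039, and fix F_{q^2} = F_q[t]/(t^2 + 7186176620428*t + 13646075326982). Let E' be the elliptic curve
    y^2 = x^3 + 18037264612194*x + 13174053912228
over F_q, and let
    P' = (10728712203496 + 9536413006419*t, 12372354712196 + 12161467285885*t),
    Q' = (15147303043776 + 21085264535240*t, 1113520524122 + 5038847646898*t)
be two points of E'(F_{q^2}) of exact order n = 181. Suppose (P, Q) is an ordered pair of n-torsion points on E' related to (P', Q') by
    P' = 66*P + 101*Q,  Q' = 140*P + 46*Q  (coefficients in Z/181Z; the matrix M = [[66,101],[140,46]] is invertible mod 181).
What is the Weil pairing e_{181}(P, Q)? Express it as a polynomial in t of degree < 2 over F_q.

The 181-Weil pairing on E[181] over F_{25136908016039} is alternating-bilinear: e_{181}(P',Q') = e_{181}(P,Q)^det(M).
det M = 66*46 - 101*140 = -11104 = 118 (mod 181); 118^{-1} = 158 (mod 181).
Miller loop for e_{181} over F_{25136908016039^2}: bits of 181 = 10110101; 7 double steps + 4 add steps, l/v at each.
Result: e(P',Q') = 2549698796556 + 8959041083201*t.
Finally e_{181}(P,Q) = 5540802861505 + 21449659234858*t.

5540802861505 + 21449659234858*t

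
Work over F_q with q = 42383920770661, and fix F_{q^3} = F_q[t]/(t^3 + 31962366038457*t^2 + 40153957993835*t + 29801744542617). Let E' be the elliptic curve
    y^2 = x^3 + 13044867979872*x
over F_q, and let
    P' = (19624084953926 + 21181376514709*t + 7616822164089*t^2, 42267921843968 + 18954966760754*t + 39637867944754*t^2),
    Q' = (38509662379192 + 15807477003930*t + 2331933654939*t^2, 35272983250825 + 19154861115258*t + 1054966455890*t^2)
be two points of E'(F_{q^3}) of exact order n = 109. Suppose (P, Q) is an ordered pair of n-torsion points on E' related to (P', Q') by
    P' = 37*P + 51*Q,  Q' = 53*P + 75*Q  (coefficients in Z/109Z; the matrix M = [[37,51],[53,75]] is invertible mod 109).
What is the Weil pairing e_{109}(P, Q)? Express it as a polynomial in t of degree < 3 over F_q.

21571708826557 + 9371723877952*t + 18782807489613*t^2

Alternating bilinearity on E[109] (values in mu_{109} in F_{42383920770661^3}) gives e(P',Q') = e(P,Q)^det(M).
Hence e(P,Q) = e(P',Q')^{53} where 53 = 72^{-1} mod 109.
7-bit Miller (1101101) on E'/F_{42383920770661} with a'=13044867979872, b'=0: accumulate tangent/chord ratios at Q'+S and P'+S'.
Miller gives e_{109}(P',Q') = 23863927182018 + 20481965219837*t + 24154631433535*t^2 in F_{42383920770661^3}.
Thus e_{109}(P,Q) = 21571708826557 + 9371723877952*t + 18782807489613*t^2.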